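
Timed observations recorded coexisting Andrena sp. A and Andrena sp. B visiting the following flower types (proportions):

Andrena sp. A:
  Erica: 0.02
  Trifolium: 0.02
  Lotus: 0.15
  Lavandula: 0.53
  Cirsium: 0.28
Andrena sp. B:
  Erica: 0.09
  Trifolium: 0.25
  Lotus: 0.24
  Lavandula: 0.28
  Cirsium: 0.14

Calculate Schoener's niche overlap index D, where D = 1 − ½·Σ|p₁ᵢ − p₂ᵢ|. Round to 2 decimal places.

0.61

Σ|p₁ᵢ − p₂ᵢ| = 0.07 + 0.23 + 0.09 + 0.25 + 0.14 = 0.78
D = 1 − ½ × 0.78 = 1 − 0.390 = 0.6100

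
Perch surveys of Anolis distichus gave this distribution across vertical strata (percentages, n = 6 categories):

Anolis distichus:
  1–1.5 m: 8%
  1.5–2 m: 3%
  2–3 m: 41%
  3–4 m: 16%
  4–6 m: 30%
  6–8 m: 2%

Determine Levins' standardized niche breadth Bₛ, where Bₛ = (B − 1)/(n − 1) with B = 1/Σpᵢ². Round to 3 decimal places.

Convert percentages to proportions (divide by 100).
Σpᵢ² = 0.08² + 0.03² + 0.41² + 0.16² + 0.30² + 0.02² = 0.0064 + 0.0009 + 0.1681 + 0.0256 + 0.0900 + 0.0004 = 0.2914
B = 1 / 0.2914 = 3.43171
Bₛ = (B − 1)/(n − 1) = (3.43171 − 1)/(6 − 1) = 2.43171/5 = 0.48634

0.486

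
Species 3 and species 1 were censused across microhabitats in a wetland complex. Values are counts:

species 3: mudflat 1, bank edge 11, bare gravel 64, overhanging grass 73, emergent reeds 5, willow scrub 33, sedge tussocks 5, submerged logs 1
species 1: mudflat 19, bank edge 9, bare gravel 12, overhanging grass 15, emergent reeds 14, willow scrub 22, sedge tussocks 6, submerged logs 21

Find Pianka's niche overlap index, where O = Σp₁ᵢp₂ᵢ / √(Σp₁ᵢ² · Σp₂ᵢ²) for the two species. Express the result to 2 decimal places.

Proportions for species 3 (n=193): 1/193=0.0052, 11/193=0.0570, 64/193=0.3316, 73/193=0.3782, 5/193=0.0259, 33/193=0.1710, 5/193=0.0259, 1/193=0.0052
Proportions for species 1 (n=118): 19/118=0.1610, 9/118=0.0763, 12/118=0.1017, 15/118=0.1271, 14/118=0.1186, 22/118=0.1864, 6/118=0.0508, 21/118=0.1780
Σ p₁ᵢp₂ᵢ = 0.000837 + 0.004349 + 0.033724 + 0.048069 + 0.003072 + 0.031874 + 0.001316 + 0.000926 = 0.124167
Σp_1ᵢ² = 0.0052² + 0.0570² + 0.3316² + 0.3782² + 0.0259² + 0.1710² + 0.0259² + 0.0052² = 0.000027 + 0.003249 + 0.109959 + 0.143035 + 0.000671 + 0.029241 + 0.000671 + 0.000027 = 0.286880
Σp_2ᵢ² = 0.1610² + 0.0763² + 0.1017² + 0.1271² + 0.1186² + 0.1864² + 0.0508² + 0.1780² = 0.025921 + 0.005822 + 0.010343 + 0.016154 + 0.014066 + 0.034745 + 0.002581 + 0.031684 = 0.141316
O = 0.124167 / √(0.286880 × 0.141316) = 0.124167 / 0.2013473 = 0.6167

0.62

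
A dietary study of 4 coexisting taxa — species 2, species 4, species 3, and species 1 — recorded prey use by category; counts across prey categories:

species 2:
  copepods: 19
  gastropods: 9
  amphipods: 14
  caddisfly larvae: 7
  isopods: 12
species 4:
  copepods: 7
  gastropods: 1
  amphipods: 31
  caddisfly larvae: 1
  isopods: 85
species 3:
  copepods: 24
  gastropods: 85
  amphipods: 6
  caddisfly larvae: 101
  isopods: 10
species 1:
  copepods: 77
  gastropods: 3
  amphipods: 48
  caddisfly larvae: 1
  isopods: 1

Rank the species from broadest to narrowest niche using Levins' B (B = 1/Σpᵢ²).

species 2 > species 3 > species 1 > species 4

Proportions for species 2 (n=61): 19/61=0.3115, 9/61=0.1475, 14/61=0.2295, 7/61=0.1148, 12/61=0.1967
Proportions for species 4 (n=125): 7/125=0.0560, 1/125=0.0080, 31/125=0.2480, 1/125=0.0080, 85/125=0.6800
Proportions for species 3 (n=226): 24/226=0.1062, 85/226=0.3761, 6/226=0.0265, 101/226=0.4469, 10/226=0.0442
Proportions for species 1 (n=130): 77/130=0.5923, 3/130=0.0231, 48/130=0.3692, 1/130=0.0077, 1/130=0.0077
Σp_2ᵢ² = 0.3115² + 0.1475² + 0.2295² + 0.1148² + 0.1967² = 0.097032 + 0.021756 + 0.052670 + 0.013179 + 0.038691 = 0.223328
B_2 = 1 / 0.223328 = 4.4777
Σp_4ᵢ² = 0.0560² + 0.0080² + 0.2480² + 0.0080² + 0.6800² = 0.003136 + 0.000064 + 0.061504 + 0.000064 + 0.462400 = 0.527168
B_4 = 1 / 0.527168 = 1.8969
Σp_3ᵢ² = 0.1062² + 0.3761² + 0.0265² + 0.4469² + 0.0442² = 0.011278 + 0.141451 + 0.000702 + 0.199720 + 0.001954 = 0.355105
B_3 = 1 / 0.355105 = 2.8161
Σp_1ᵢ² = 0.5923² + 0.0231² + 0.3692² + 0.0077² + 0.0077² = 0.350819 + 0.000534 + 0.136309 + 0.000059 + 0.000059 = 0.487780
B_1 = 1 / 0.487780 = 2.0501
Ranking by B (broadest → narrowest): species 2 (4.48) > species 3 (2.82) > species 1 (2.05) > species 4 (1.90)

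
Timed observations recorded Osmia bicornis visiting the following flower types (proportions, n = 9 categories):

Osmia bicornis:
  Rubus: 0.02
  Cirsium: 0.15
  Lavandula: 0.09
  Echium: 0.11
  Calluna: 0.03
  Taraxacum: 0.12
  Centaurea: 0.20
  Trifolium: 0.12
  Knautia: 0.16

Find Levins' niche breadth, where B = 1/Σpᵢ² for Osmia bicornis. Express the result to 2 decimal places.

Σpᵢ² = 0.02² + 0.15² + 0.09² + 0.11² + 0.03² + 0.12² + 0.20² + 0.12² + 0.16² = 0.0004 + 0.0225 + 0.0081 + 0.0121 + 0.0009 + 0.0144 + 0.0400 + 0.0144 + 0.0256 = 0.1384
B = 1 / 0.1384 = 7.2254

7.23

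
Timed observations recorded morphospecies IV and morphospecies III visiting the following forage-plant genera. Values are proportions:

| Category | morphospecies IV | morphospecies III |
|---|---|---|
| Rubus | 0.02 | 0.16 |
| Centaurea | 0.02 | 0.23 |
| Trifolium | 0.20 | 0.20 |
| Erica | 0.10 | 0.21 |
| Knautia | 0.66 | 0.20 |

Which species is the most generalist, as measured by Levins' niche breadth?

Σp_IVᵢ² = 0.02² + 0.02² + 0.20² + 0.10² + 0.66² = 0.0004 + 0.0004 + 0.0400 + 0.0100 + 0.4356 = 0.4864
B_IV = 1 / 0.4864 = 2.0559
Σp_IIIᵢ² = 0.16² + 0.23² + 0.20² + 0.21² + 0.20² = 0.0256 + 0.0529 + 0.0400 + 0.0441 + 0.0400 = 0.2026
B_III = 1 / 0.2026 = 4.9358
Highest B → broadest niche (most generalist): morphospecies III (B = 4.94).

morphospecies III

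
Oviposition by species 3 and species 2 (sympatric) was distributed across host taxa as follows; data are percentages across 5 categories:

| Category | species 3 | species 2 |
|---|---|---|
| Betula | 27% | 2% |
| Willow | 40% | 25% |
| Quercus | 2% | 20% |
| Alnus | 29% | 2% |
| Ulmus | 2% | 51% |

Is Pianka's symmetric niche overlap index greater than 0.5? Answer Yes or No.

Convert percentages to proportions (divide by 100).
Σ p₁ᵢp₂ᵢ = 0.0054 + 0.1000 + 0.0040 + 0.0058 + 0.0102 = 0.1254
Σp_1ᵢ² = 0.27² + 0.40² + 0.02² + 0.29² + 0.02² = 0.0729 + 0.1600 + 0.0004 + 0.0841 + 0.0004 = 0.3178
Σp_2ᵢ² = 0.02² + 0.25² + 0.20² + 0.02² + 0.51² = 0.0004 + 0.0625 + 0.0400 + 0.0004 + 0.2601 = 0.3634
O = 0.1254 / √(0.3178 × 0.3634) = 0.1254 / 0.33984 = 0.3690
O = 0.3690 < 0.5 → No.

No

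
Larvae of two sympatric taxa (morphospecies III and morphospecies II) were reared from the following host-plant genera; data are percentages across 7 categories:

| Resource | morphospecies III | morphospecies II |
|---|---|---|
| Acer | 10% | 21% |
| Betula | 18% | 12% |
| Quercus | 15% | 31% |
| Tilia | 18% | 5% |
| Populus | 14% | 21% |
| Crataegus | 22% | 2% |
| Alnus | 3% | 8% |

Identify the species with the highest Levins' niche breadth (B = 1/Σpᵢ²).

Convert percentages to proportions (divide by 100).
Σp_IIIᵢ² = 0.10² + 0.18² + 0.15² + 0.18² + 0.14² + 0.22² + 0.03² = 0.0100 + 0.0324 + 0.0225 + 0.0324 + 0.0196 + 0.0484 + 0.0009 = 0.1662
B_III = 1 / 0.1662 = 6.0168
Σp_IIᵢ² = 0.21² + 0.12² + 0.31² + 0.05² + 0.21² + 0.02² + 0.08² = 0.0441 + 0.0144 + 0.0961 + 0.0025 + 0.0441 + 0.0004 + 0.0064 = 0.2080
B_II = 1 / 0.2080 = 4.8077
Highest B → broadest niche (most generalist): morphospecies III (B = 6.02).

morphospecies III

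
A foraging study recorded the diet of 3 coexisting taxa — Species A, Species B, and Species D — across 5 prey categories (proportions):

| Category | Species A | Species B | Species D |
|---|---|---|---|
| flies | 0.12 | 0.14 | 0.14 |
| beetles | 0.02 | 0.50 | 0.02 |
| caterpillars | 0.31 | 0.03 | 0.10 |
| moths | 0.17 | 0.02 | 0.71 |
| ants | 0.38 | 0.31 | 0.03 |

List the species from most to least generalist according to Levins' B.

Species A > Species B > Species D

Σp_Aᵢ² = 0.12² + 0.02² + 0.31² + 0.17² + 0.38² = 0.0144 + 0.0004 + 0.0961 + 0.0289 + 0.1444 = 0.2842
B_A = 1 / 0.2842 = 3.5186
Σp_Bᵢ² = 0.14² + 0.50² + 0.03² + 0.02² + 0.31² = 0.0196 + 0.2500 + 0.0009 + 0.0004 + 0.0961 = 0.3670
B_B = 1 / 0.3670 = 2.7248
Σp_Dᵢ² = 0.14² + 0.02² + 0.10² + 0.71² + 0.03² = 0.0196 + 0.0004 + 0.0100 + 0.5041 + 0.0009 = 0.5350
B_D = 1 / 0.5350 = 1.8692
Ranking by B (broadest → narrowest): Species A (3.52) > Species B (2.72) > Species D (1.87)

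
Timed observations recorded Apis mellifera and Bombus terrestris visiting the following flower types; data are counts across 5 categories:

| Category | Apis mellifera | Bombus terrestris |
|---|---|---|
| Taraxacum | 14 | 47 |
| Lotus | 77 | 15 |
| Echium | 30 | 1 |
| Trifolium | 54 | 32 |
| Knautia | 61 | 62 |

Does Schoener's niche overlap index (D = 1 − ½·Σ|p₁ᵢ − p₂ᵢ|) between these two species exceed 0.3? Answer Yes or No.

Proportions for Apis mellifera (n=236): 14/236=0.0593, 77/236=0.3263, 30/236=0.1271, 54/236=0.2288, 61/236=0.2585
Proportions for Bombus terrestris (n=157): 47/157=0.2994, 15/157=0.0955, 1/157=0.0064, 32/157=0.2038, 62/157=0.3949
Σ|p₁ᵢ − p₂ᵢ| = 0.2401 + 0.2308 + 0.1207 + 0.0250 + 0.1364 = 0.7530
D = 1 − ½ × 0.7530 = 1 − 0.37650 = 0.62350
D = 0.62350 > 0.3 → Yes.

Yes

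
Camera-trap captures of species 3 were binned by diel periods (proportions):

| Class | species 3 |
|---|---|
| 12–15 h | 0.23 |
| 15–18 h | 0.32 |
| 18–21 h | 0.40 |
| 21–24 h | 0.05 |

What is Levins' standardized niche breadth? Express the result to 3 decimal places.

Σpᵢ² = 0.23² + 0.32² + 0.40² + 0.05² = 0.0529 + 0.1024 + 0.1600 + 0.0025 = 0.3178
B = 1 / 0.3178 = 3.14663
Bₛ = (B − 1)/(n − 1) = (3.14663 − 1)/(4 − 1) = 2.14663/3 = 0.71554

0.716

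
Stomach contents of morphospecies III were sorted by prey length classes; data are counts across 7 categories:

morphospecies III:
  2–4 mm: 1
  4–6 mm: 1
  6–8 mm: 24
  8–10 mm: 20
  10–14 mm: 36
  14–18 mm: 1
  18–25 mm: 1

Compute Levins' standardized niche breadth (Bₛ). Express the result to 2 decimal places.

0.35

Proportions for morphospecies III (n=84): 1/84=0.0119, 1/84=0.0119, 24/84=0.2857, 20/84=0.2381, 36/84=0.4286, 1/84=0.0119, 1/84=0.0119
Σpᵢ² = 0.0119² + 0.0119² + 0.2857² + 0.2381² + 0.4286² + 0.0119² + 0.0119² = 0.000142 + 0.000142 + 0.081624 + 0.056692 + 0.183698 + 0.000142 + 0.000142 = 0.322582
B = 1 / 0.322582 = 3.1000
Bₛ = (B − 1)/(n − 1) = (3.1000 − 1)/(7 − 1) = 2.1000/6 = 0.3500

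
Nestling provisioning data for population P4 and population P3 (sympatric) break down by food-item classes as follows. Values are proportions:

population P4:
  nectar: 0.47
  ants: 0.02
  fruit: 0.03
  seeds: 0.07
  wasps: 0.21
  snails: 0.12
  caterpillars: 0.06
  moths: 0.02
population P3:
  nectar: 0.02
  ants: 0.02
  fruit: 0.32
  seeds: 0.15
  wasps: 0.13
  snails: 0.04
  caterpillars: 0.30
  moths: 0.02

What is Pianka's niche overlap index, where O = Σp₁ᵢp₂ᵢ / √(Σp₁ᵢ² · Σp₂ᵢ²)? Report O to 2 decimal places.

Σ p₁ᵢp₂ᵢ = 0.0094 + 0.0004 + 0.0096 + 0.0105 + 0.0273 + 0.0048 + 0.0180 + 0.0004 = 0.0804
Σp_1ᵢ² = 0.47² + 0.02² + 0.03² + 0.07² + 0.21² + 0.12² + 0.06² + 0.02² = 0.2209 + 0.0004 + 0.0009 + 0.0049 + 0.0441 + 0.0144 + 0.0036 + 0.0004 = 0.2896
Σp_2ᵢ² = 0.02² + 0.02² + 0.32² + 0.15² + 0.13² + 0.04² + 0.30² + 0.02² = 0.0004 + 0.0004 + 0.1024 + 0.0225 + 0.0169 + 0.0016 + 0.0900 + 0.0004 = 0.2346
O = 0.0804 / √(0.2896 × 0.2346) = 0.0804 / 0.26065 = 0.3085

0.31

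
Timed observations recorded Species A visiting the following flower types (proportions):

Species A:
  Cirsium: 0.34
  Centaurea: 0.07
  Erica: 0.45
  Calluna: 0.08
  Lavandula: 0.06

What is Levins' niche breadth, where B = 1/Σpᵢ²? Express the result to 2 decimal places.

3.00

Σpᵢ² = 0.34² + 0.07² + 0.45² + 0.08² + 0.06² = 0.1156 + 0.0049 + 0.2025 + 0.0064 + 0.0036 = 0.3330
B = 1 / 0.3330 = 3.0030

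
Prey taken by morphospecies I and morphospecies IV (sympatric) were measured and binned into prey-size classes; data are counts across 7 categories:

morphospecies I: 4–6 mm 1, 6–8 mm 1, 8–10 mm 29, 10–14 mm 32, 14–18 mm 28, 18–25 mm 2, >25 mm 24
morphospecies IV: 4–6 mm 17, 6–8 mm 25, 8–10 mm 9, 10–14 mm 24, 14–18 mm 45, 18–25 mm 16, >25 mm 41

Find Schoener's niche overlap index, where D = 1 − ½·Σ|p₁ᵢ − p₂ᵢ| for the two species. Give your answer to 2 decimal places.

Proportions for morphospecies I (n=117): 1/117=0.0085, 1/117=0.0085, 29/117=0.2479, 32/117=0.2735, 28/117=0.2393, 2/117=0.0171, 24/117=0.2051
Proportions for morphospecies IV (n=177): 17/177=0.0960, 25/177=0.1412, 9/177=0.0508, 24/177=0.1356, 45/177=0.2542, 16/177=0.0904, 41/177=0.2316
Σ|p₁ᵢ − p₂ᵢ| = 0.0875 + 0.1327 + 0.1971 + 0.1379 + 0.0149 + 0.0733 + 0.0265 = 0.6699
D = 1 − ½ × 0.6699 = 1 − 0.33495 = 0.66505

0.67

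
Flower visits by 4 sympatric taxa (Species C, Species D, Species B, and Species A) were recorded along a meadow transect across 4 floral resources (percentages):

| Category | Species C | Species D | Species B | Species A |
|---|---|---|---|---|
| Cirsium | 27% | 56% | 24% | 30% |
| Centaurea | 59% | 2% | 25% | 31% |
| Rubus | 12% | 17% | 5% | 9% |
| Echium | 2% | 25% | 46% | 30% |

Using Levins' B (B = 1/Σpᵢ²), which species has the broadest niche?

Species A

Convert percentages to proportions (divide by 100).
Σp_Cᵢ² = 0.27² + 0.59² + 0.12² + 0.02² = 0.0729 + 0.3481 + 0.0144 + 0.0004 = 0.4358
B_C = 1 / 0.4358 = 2.2946
Σp_Dᵢ² = 0.56² + 0.02² + 0.17² + 0.25² = 0.3136 + 0.0004 + 0.0289 + 0.0625 = 0.4054
B_D = 1 / 0.4054 = 2.4667
Σp_Bᵢ² = 0.24² + 0.25² + 0.05² + 0.46² = 0.0576 + 0.0625 + 0.0025 + 0.2116 = 0.3342
B_B = 1 / 0.3342 = 2.9922
Σp_Aᵢ² = 0.30² + 0.31² + 0.09² + 0.30² = 0.0900 + 0.0961 + 0.0081 + 0.0900 = 0.2842
B_A = 1 / 0.2842 = 3.5186
Highest B → broadest niche (most generalist): Species A (B = 3.52).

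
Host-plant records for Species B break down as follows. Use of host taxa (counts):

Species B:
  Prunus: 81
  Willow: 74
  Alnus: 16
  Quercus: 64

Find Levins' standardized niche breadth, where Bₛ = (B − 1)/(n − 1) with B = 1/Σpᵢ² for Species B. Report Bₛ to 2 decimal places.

Proportions for Species B (n=235): 81/235=0.3447, 74/235=0.3149, 16/235=0.0681, 64/235=0.2723
Σpᵢ² = 0.3447² + 0.3149² + 0.0681² + 0.2723² = 0.118818 + 0.099162 + 0.004638 + 0.074147 = 0.296765
B = 1 / 0.296765 = 3.3697
Bₛ = (B − 1)/(n − 1) = (3.3697 − 1)/(4 − 1) = 2.3697/3 = 0.7899

0.79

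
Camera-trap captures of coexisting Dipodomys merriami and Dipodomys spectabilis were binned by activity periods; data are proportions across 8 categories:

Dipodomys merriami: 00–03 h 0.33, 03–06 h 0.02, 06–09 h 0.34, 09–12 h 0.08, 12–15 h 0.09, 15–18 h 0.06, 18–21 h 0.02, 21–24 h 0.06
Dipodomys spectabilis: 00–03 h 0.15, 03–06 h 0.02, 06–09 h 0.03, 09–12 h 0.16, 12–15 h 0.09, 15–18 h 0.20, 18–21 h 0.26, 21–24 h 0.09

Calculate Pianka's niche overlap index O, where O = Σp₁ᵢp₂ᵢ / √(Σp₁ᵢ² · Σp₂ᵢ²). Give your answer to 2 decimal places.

Σ p₁ᵢp₂ᵢ = 0.0495 + 0.0004 + 0.0102 + 0.0128 + 0.0081 + 0.0120 + 0.0052 + 0.0054 = 0.1036
Σp_1ᵢ² = 0.33² + 0.02² + 0.34² + 0.08² + 0.09² + 0.06² + 0.02² + 0.06² = 0.1089 + 0.0004 + 0.1156 + 0.0064 + 0.0081 + 0.0036 + 0.0004 + 0.0036 = 0.2470
Σp_2ᵢ² = 0.15² + 0.02² + 0.03² + 0.16² + 0.09² + 0.20² + 0.26² + 0.09² = 0.0225 + 0.0004 + 0.0009 + 0.0256 + 0.0081 + 0.0400 + 0.0676 + 0.0081 = 0.1732
O = 0.1036 / √(0.2470 × 0.1732) = 0.1036 / 0.20683 = 0.5009

0.50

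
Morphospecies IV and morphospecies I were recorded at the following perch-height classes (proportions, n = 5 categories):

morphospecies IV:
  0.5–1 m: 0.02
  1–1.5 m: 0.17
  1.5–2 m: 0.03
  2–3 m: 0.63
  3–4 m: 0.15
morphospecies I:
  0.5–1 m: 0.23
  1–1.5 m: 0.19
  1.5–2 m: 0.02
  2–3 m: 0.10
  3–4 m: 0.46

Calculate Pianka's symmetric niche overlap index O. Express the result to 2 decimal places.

Σ p₁ᵢp₂ᵢ = 0.0046 + 0.0323 + 0.0006 + 0.0630 + 0.0690 = 0.1695
Σp_1ᵢ² = 0.02² + 0.17² + 0.03² + 0.63² + 0.15² = 0.0004 + 0.0289 + 0.0009 + 0.3969 + 0.0225 = 0.4496
Σp_2ᵢ² = 0.23² + 0.19² + 0.02² + 0.10² + 0.46² = 0.0529 + 0.0361 + 0.0004 + 0.0100 + 0.2116 = 0.3110
O = 0.1695 / √(0.4496 × 0.3110) = 0.1695 / 0.37393 = 0.4533

0.45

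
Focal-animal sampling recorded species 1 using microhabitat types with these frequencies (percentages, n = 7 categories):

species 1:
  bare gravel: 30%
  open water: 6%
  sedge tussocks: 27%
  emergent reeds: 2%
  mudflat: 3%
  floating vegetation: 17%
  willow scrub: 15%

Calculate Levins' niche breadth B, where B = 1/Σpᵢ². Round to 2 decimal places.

4.56

Convert percentages to proportions (divide by 100).
Σpᵢ² = 0.30² + 0.06² + 0.27² + 0.02² + 0.03² + 0.17² + 0.15² = 0.0900 + 0.0036 + 0.0729 + 0.0004 + 0.0009 + 0.0289 + 0.0225 = 0.2192
B = 1 / 0.2192 = 4.5620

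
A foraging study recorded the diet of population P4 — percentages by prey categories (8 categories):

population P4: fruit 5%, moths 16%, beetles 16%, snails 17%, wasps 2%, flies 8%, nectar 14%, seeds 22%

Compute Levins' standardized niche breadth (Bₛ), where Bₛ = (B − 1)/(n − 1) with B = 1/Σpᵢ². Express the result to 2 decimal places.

0.76

Convert percentages to proportions (divide by 100).
Σpᵢ² = 0.05² + 0.16² + 0.16² + 0.17² + 0.02² + 0.08² + 0.14² + 0.22² = 0.0025 + 0.0256 + 0.0256 + 0.0289 + 0.0004 + 0.0064 + 0.0196 + 0.0484 = 0.1574
B = 1 / 0.1574 = 6.3532
Bₛ = (B − 1)/(n − 1) = (6.3532 − 1)/(8 − 1) = 5.3532/7 = 0.7647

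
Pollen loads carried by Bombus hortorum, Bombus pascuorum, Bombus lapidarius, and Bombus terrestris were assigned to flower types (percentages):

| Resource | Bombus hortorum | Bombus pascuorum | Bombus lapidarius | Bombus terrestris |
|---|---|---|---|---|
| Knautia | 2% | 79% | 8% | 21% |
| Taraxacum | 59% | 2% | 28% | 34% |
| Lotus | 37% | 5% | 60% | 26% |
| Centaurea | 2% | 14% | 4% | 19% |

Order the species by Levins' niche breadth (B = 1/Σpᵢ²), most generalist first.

Convert percentages to proportions (divide by 100).
Σp_hortᵢ² = 0.02² + 0.59² + 0.37² + 0.02² = 0.0004 + 0.3481 + 0.1369 + 0.0004 = 0.4858
B_hort = 1 / 0.4858 = 2.0585
Σp_pascᵢ² = 0.79² + 0.02² + 0.05² + 0.14² = 0.6241 + 0.0004 + 0.0025 + 0.0196 = 0.6466
B_pasc = 1 / 0.6466 = 1.5466
Σp_lapiᵢ² = 0.08² + 0.28² + 0.60² + 0.04² = 0.0064 + 0.0784 + 0.3600 + 0.0016 = 0.4464
B_lapi = 1 / 0.4464 = 2.2401
Σp_terrᵢ² = 0.21² + 0.34² + 0.26² + 0.19² = 0.0441 + 0.1156 + 0.0676 + 0.0361 = 0.2634
B_terr = 1 / 0.2634 = 3.7965
Ranking by B (broadest → narrowest): Bombus terrestris (3.80) > Bombus lapidarius (2.24) > Bombus hortorum (2.06) > Bombus pascuorum (1.55)

Bombus terrestris > Bombus lapidarius > Bombus hortorum > Bombus pascuorum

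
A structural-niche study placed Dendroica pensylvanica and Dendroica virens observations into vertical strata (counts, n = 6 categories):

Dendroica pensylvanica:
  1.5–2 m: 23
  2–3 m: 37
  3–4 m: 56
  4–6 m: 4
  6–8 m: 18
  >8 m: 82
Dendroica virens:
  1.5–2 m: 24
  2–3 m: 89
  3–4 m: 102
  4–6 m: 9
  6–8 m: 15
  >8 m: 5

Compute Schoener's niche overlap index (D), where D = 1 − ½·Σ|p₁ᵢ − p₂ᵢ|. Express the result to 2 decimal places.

0.62

Proportions for Dendroica pensylvanica (n=220): 23/220=0.1045, 37/220=0.1682, 56/220=0.2545, 4/220=0.0182, 18/220=0.0818, 82/220=0.3727
Proportions for Dendroica virens (n=244): 24/244=0.0984, 89/244=0.3648, 102/244=0.4180, 9/244=0.0369, 15/244=0.0615, 5/244=0.0205
Σ|p₁ᵢ − p₂ᵢ| = 0.0061 + 0.1966 + 0.1635 + 0.0187 + 0.0203 + 0.3522 = 0.7574
D = 1 − ½ × 0.7574 = 1 − 0.37870 = 0.62130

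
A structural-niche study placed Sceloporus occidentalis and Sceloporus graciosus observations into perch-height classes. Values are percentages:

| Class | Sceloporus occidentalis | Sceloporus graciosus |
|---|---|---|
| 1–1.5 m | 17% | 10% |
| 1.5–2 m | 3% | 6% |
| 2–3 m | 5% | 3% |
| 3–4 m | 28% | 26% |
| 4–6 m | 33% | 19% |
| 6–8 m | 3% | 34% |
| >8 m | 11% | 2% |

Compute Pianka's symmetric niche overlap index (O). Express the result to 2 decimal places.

0.72

Convert percentages to proportions (divide by 100).
Σ p₁ᵢp₂ᵢ = 0.0170 + 0.0018 + 0.0015 + 0.0728 + 0.0627 + 0.0102 + 0.0022 = 0.1682
Σp_1ᵢ² = 0.17² + 0.03² + 0.05² + 0.28² + 0.33² + 0.03² + 0.11² = 0.0289 + 0.0009 + 0.0025 + 0.0784 + 0.1089 + 0.0009 + 0.0121 = 0.2326
Σp_2ᵢ² = 0.10² + 0.06² + 0.03² + 0.26² + 0.19² + 0.34² + 0.02² = 0.0100 + 0.0036 + 0.0009 + 0.0676 + 0.0361 + 0.1156 + 0.0004 = 0.2342
O = 0.1682 / √(0.2326 × 0.2342) = 0.1682 / 0.23340 = 0.7207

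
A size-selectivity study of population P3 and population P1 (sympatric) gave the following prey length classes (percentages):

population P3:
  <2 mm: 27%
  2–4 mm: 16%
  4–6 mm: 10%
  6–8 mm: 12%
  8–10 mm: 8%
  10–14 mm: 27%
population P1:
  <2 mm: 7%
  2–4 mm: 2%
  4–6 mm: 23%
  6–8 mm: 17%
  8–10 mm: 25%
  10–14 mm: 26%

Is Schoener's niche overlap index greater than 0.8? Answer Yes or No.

No

Convert percentages to proportions (divide by 100).
Σ|p₁ᵢ − p₂ᵢ| = 0.20 + 0.14 + 0.13 + 0.05 + 0.17 + 0.01 = 0.70
D = 1 − ½ × 0.70 = 1 − 0.350 = 0.6500
D = 0.6500 < 0.8 → No.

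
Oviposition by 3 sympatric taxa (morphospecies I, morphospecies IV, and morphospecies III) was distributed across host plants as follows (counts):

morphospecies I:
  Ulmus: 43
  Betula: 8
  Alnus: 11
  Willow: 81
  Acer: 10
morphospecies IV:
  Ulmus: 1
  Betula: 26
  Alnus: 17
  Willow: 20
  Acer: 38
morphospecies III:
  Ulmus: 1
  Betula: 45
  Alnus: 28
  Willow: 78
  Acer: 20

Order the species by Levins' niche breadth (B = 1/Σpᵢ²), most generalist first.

Proportions for morphospecies I (n=153): 43/153=0.2810, 8/153=0.0523, 11/153=0.0719, 81/153=0.5294, 10/153=0.0654
Proportions for morphospecies IV (n=102): 1/102=0.0098, 26/102=0.2549, 17/102=0.1667, 20/102=0.1961, 38/102=0.3725
Proportions for morphospecies III (n=172): 1/172=0.0058, 45/172=0.2616, 28/172=0.1628, 78/172=0.4535, 20/172=0.1163
Σp_Iᵢ² = 0.2810² + 0.0523² + 0.0719² + 0.5294² + 0.0654² = 0.078961 + 0.002735 + 0.005170 + 0.280264 + 0.004277 = 0.371407
B_I = 1 / 0.371407 = 2.6925
Σp_IVᵢ² = 0.0098² + 0.2549² + 0.1667² + 0.1961² + 0.3725² = 0.000096 + 0.064974 + 0.027789 + 0.038455 + 0.138756 = 0.270070
B_IV = 1 / 0.270070 = 3.7027
Σp_IIIᵢ² = 0.0058² + 0.2616² + 0.1628² + 0.4535² + 0.1163² = 0.000034 + 0.068435 + 0.026504 + 0.205662 + 0.013526 = 0.314161
B_III = 1 / 0.314161 = 3.1831
Ranking by B (broadest → narrowest): morphospecies IV (3.70) > morphospecies III (3.18) > morphospecies I (2.69)

morphospecies IV > morphospecies III > morphospecies I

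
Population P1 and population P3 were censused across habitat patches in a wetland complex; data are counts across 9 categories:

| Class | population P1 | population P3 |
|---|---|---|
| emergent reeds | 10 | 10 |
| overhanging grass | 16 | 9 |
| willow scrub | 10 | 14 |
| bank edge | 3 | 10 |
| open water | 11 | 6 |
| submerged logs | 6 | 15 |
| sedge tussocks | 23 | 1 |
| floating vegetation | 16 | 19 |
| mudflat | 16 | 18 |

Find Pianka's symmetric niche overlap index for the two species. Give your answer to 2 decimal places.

Proportions for population P1 (n=111): 10/111=0.0901, 16/111=0.1441, 10/111=0.0901, 3/111=0.0270, 11/111=0.0991, 6/111=0.0541, 23/111=0.2072, 16/111=0.1441, 16/111=0.1441
Proportions for population P3 (n=102): 10/102=0.0980, 9/102=0.0882, 14/102=0.1373, 10/102=0.0980, 6/102=0.0588, 15/102=0.1471, 1/102=0.0098, 19/102=0.1863, 18/102=0.1765
Σ p₁ᵢp₂ᵢ = 0.008830 + 0.012710 + 0.012371 + 0.002646 + 0.005827 + 0.007958 + 0.002031 + 0.026846 + 0.025434 = 0.104653
Σp_1ᵢ² = 0.0901² + 0.1441² + 0.0901² + 0.0270² + 0.0991² + 0.0541² + 0.2072² + 0.1441² + 0.1441² = 0.008118 + 0.020765 + 0.008118 + 0.000729 + 0.009821 + 0.002927 + 0.042932 + 0.020765 + 0.020765 = 0.134940
Σp_2ᵢ² = 0.0980² + 0.0882² + 0.1373² + 0.0980² + 0.0588² + 0.1471² + 0.0098² + 0.1863² + 0.1765² = 0.009604 + 0.007779 + 0.018851 + 0.009604 + 0.003457 + 0.021638 + 0.000096 + 0.034708 + 0.031152 = 0.136889
O = 0.104653 / √(0.134940 × 0.136889) = 0.104653 / 0.1359110 = 0.7700

0.77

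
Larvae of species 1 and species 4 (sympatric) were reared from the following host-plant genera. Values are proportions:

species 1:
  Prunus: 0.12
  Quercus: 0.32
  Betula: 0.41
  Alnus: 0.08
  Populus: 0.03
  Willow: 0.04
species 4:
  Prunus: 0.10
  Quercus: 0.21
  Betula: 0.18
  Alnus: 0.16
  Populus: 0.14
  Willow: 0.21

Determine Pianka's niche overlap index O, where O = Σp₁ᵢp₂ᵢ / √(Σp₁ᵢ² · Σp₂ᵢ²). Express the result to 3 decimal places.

0.785

Σ p₁ᵢp₂ᵢ = 0.0120 + 0.0672 + 0.0738 + 0.0128 + 0.0042 + 0.0084 = 0.1784
Σp_1ᵢ² = 0.12² + 0.32² + 0.41² + 0.08² + 0.03² + 0.04² = 0.0144 + 0.1024 + 0.1681 + 0.0064 + 0.0009 + 0.0016 = 0.2938
Σp_2ᵢ² = 0.10² + 0.21² + 0.18² + 0.16² + 0.14² + 0.21² = 0.0100 + 0.0441 + 0.0324 + 0.0256 + 0.0196 + 0.0441 = 0.1758
O = 0.1784 / √(0.2938 × 0.1758) = 0.1784 / 0.227266 = 0.78498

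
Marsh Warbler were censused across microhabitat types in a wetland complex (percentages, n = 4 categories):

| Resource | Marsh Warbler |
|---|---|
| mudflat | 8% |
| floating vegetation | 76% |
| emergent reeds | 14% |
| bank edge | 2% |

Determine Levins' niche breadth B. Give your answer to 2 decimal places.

1.66

Convert percentages to proportions (divide by 100).
Σpᵢ² = 0.08² + 0.76² + 0.14² + 0.02² = 0.0064 + 0.5776 + 0.0196 + 0.0004 = 0.6040
B = 1 / 0.6040 = 1.6556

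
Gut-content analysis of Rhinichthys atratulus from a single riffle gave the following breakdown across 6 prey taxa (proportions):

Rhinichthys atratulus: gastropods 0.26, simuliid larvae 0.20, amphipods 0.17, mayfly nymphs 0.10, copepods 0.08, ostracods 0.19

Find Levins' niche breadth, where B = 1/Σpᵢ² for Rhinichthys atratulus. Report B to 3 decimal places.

Σpᵢ² = 0.26² + 0.20² + 0.17² + 0.10² + 0.08² + 0.19² = 0.0676 + 0.0400 + 0.0289 + 0.0100 + 0.0064 + 0.0361 = 0.1890
B = 1 / 0.1890 = 5.29101

5.291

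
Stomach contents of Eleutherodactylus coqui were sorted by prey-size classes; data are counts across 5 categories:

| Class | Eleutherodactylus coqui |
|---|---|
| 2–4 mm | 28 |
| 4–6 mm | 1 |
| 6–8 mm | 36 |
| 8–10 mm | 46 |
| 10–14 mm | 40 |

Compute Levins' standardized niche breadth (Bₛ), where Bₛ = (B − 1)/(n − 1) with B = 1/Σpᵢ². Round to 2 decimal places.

0.73

Proportions for Eleutherodactylus coqui (n=151): 28/151=0.1854, 1/151=0.0066, 36/151=0.2384, 46/151=0.3046, 40/151=0.2649
Σpᵢ² = 0.1854² + 0.0066² + 0.2384² + 0.3046² + 0.2649² = 0.034373 + 0.000044 + 0.056835 + 0.092781 + 0.070172 = 0.254205
B = 1 / 0.254205 = 3.9338
Bₛ = (B − 1)/(n − 1) = (3.9338 − 1)/(5 − 1) = 2.9338/4 = 0.7335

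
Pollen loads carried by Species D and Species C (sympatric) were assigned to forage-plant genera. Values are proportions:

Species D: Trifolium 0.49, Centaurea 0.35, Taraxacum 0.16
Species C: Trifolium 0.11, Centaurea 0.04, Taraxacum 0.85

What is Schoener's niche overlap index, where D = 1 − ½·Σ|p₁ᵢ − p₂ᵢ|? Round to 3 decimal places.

Σ|p₁ᵢ − p₂ᵢ| = 0.38 + 0.31 + 0.69 = 1.38
D = 1 − ½ × 1.38 = 1 − 0.690 = 0.31000

0.310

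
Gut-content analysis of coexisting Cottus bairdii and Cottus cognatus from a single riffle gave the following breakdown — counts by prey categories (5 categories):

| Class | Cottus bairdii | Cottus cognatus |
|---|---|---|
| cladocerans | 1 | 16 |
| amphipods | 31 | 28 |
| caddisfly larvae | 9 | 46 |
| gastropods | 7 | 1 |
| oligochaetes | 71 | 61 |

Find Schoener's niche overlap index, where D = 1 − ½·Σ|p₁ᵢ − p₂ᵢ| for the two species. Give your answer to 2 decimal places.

0.68

Proportions for Cottus bairdii (n=119): 1/119=0.0084, 31/119=0.2605, 9/119=0.0756, 7/119=0.0588, 71/119=0.5966
Proportions for Cottus cognatus (n=152): 16/152=0.1053, 28/152=0.1842, 46/152=0.3026, 1/152=0.0066, 61/152=0.4013
Σ|p₁ᵢ − p₂ᵢ| = 0.0969 + 0.0763 + 0.2270 + 0.0522 + 0.1953 = 0.6477
D = 1 − ½ × 0.6477 = 1 − 0.32385 = 0.67615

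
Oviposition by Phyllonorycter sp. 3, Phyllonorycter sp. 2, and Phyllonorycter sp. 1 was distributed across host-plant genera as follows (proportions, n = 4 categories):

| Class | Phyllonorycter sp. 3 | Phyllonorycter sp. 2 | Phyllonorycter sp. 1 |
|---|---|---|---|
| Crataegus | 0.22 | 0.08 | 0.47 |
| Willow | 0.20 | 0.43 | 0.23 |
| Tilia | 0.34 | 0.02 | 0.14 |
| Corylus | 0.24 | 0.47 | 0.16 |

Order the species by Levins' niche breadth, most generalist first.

Phyllonorycter sp. 3 > Phyllonorycter sp. 1 > Phyllonorycter sp. 2

Σp_3ᵢ² = 0.22² + 0.20² + 0.34² + 0.24² = 0.0484 + 0.0400 + 0.1156 + 0.0576 = 0.2616
B_3 = 1 / 0.2616 = 3.8226
Σp_2ᵢ² = 0.08² + 0.43² + 0.02² + 0.47² = 0.0064 + 0.1849 + 0.0004 + 0.2209 = 0.4126
B_2 = 1 / 0.4126 = 2.4237
Σp_1ᵢ² = 0.47² + 0.23² + 0.14² + 0.16² = 0.2209 + 0.0529 + 0.0196 + 0.0256 = 0.3190
B_1 = 1 / 0.3190 = 3.1348
Ranking by B (broadest → narrowest): Phyllonorycter sp. 3 (3.82) > Phyllonorycter sp. 1 (3.13) > Phyllonorycter sp. 2 (2.42)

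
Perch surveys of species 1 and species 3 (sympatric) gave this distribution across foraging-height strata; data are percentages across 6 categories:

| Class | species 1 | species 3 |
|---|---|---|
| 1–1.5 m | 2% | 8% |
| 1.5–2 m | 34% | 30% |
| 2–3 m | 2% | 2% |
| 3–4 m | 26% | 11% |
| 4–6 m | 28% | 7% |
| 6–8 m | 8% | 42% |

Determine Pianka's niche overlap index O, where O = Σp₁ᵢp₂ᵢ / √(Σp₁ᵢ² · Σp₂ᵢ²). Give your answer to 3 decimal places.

0.665

Convert percentages to proportions (divide by 100).
Σ p₁ᵢp₂ᵢ = 0.0016 + 0.1020 + 0.0004 + 0.0286 + 0.0196 + 0.0336 = 0.1858
Σp_1ᵢ² = 0.02² + 0.34² + 0.02² + 0.26² + 0.28² + 0.08² = 0.0004 + 0.1156 + 0.0004 + 0.0676 + 0.0784 + 0.0064 = 0.2688
Σp_2ᵢ² = 0.08² + 0.30² + 0.02² + 0.11² + 0.07² + 0.42² = 0.0064 + 0.0900 + 0.0004 + 0.0121 + 0.0049 + 0.1764 = 0.2902
O = 0.1858 / √(0.2688 × 0.2902) = 0.1858 / 0.279295 = 0.66525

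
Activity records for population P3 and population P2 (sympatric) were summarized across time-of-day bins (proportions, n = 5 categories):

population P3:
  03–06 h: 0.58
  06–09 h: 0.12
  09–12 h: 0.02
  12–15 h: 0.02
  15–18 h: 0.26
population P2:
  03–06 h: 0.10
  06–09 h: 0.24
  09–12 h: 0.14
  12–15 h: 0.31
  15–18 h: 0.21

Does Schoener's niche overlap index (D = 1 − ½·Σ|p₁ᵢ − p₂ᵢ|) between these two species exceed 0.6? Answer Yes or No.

Σ|p₁ᵢ − p₂ᵢ| = 0.48 + 0.12 + 0.12 + 0.29 + 0.05 = 1.06
D = 1 − ½ × 1.06 = 1 − 0.530 = 0.4700
D = 0.4700 < 0.6 → No.

No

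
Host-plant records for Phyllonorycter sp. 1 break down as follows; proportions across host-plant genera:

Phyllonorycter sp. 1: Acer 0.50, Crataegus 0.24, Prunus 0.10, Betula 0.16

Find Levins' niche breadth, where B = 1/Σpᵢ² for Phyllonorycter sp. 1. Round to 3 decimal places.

Σpᵢ² = 0.50² + 0.24² + 0.10² + 0.16² = 0.2500 + 0.0576 + 0.0100 + 0.0256 = 0.3432
B = 1 / 0.3432 = 2.91375

2.914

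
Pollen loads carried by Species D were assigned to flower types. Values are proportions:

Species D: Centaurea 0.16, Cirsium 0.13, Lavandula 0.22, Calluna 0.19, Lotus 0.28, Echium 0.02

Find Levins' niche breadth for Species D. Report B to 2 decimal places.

4.86

Σpᵢ² = 0.16² + 0.13² + 0.22² + 0.19² + 0.28² + 0.02² = 0.0256 + 0.0169 + 0.0484 + 0.0361 + 0.0784 + 0.0004 = 0.2058
B = 1 / 0.2058 = 4.8591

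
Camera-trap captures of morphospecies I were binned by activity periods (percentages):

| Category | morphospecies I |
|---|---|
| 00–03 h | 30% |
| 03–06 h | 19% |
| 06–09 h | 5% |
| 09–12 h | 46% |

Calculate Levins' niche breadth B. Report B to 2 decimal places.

Convert percentages to proportions (divide by 100).
Σpᵢ² = 0.30² + 0.19² + 0.05² + 0.46² = 0.0900 + 0.0361 + 0.0025 + 0.2116 = 0.3402
B = 1 / 0.3402 = 2.9394

2.94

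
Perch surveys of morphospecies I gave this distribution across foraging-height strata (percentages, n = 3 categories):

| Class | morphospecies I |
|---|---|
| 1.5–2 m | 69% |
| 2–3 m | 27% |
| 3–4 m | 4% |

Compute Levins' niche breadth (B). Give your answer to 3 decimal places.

Convert percentages to proportions (divide by 100).
Σpᵢ² = 0.69² + 0.27² + 0.04² = 0.4761 + 0.0729 + 0.0016 = 0.5506
B = 1 / 0.5506 = 1.81620

1.816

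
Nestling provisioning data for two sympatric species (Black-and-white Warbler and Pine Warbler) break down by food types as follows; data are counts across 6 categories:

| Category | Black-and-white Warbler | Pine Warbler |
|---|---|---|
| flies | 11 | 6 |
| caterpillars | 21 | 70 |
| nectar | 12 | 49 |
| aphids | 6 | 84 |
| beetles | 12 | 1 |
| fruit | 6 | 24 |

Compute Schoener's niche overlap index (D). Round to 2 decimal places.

0.68

Proportions for Black-and-white Warbler (n=68): 11/68=0.1618, 21/68=0.3088, 12/68=0.1765, 6/68=0.0882, 12/68=0.1765, 6/68=0.0882
Proportions for Pine Warbler (n=234): 6/234=0.0256, 70/234=0.2991, 49/234=0.2094, 84/234=0.3590, 1/234=0.0043, 24/234=0.1026
Σ|p₁ᵢ − p₂ᵢ| = 0.1362 + 0.0097 + 0.0329 + 0.2708 + 0.1722 + 0.0144 = 0.6362
D = 1 − ½ × 0.6362 = 1 − 0.31810 = 0.68190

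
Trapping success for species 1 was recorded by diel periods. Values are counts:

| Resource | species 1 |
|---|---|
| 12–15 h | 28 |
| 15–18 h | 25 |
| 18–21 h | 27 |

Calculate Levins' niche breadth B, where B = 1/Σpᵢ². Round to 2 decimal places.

Proportions for species 1 (n=80): 28/80=0.3500, 25/80=0.3125, 27/80=0.3375
Σpᵢ² = 0.3500² + 0.3125² + 0.3375² = 0.122500 + 0.097656 + 0.113906 = 0.334062
B = 1 / 0.334062 = 2.9935

2.99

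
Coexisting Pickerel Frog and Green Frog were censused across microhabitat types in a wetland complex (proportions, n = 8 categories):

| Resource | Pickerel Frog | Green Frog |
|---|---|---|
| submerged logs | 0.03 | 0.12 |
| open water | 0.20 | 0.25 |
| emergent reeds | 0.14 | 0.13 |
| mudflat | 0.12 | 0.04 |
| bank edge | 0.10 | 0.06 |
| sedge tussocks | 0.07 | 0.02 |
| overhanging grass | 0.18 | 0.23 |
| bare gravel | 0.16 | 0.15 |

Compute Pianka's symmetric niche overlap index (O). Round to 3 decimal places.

0.929

Σ p₁ᵢp₂ᵢ = 0.0036 + 0.0500 + 0.0182 + 0.0048 + 0.0060 + 0.0014 + 0.0414 + 0.0240 = 0.1494
Σp_1ᵢ² = 0.03² + 0.20² + 0.14² + 0.12² + 0.10² + 0.07² + 0.18² + 0.16² = 0.0009 + 0.0400 + 0.0196 + 0.0144 + 0.0100 + 0.0049 + 0.0324 + 0.0256 = 0.1478
Σp_2ᵢ² = 0.12² + 0.25² + 0.13² + 0.04² + 0.06² + 0.02² + 0.23² + 0.15² = 0.0144 + 0.0625 + 0.0169 + 0.0016 + 0.0036 + 0.0004 + 0.0529 + 0.0225 = 0.1748
O = 0.1494 / √(0.1478 × 0.1748) = 0.1494 / 0.160734 = 0.92949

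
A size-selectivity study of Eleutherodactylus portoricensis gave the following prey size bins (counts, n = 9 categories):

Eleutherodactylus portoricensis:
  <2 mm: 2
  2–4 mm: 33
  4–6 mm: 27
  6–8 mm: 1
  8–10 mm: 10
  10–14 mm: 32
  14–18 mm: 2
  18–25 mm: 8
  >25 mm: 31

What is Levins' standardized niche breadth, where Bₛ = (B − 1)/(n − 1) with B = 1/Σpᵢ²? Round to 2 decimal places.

Proportions for Eleutherodactylus portoricensis (n=146): 2/146=0.0137, 33/146=0.2260, 27/146=0.1849, 1/146=0.0068, 10/146=0.0685, 32/146=0.2192, 2/146=0.0137, 8/146=0.0548, 31/146=0.2123
Σpᵢ² = 0.0137² + 0.2260² + 0.1849² + 0.0068² + 0.0685² + 0.2192² + 0.0137² + 0.0548² + 0.2123² = 0.000188 + 0.051076 + 0.034188 + 0.000046 + 0.004692 + 0.048049 + 0.000188 + 0.003003 + 0.045071 = 0.186501
B = 1 / 0.186501 = 5.3619
Bₛ = (B − 1)/(n − 1) = (5.3619 − 1)/(9 − 1) = 4.3619/8 = 0.5452

0.55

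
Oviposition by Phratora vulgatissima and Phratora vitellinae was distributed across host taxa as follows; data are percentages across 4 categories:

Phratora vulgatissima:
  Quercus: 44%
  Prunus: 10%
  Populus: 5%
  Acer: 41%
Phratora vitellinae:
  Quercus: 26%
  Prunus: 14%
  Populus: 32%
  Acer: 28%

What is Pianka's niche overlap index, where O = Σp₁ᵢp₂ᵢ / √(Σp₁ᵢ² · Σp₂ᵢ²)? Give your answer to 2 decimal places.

Convert percentages to proportions (divide by 100).
Σ p₁ᵢp₂ᵢ = 0.1144 + 0.0140 + 0.0160 + 0.1148 = 0.2592
Σp_1ᵢ² = 0.44² + 0.10² + 0.05² + 0.41² = 0.1936 + 0.0100 + 0.0025 + 0.1681 = 0.3742
Σp_2ᵢ² = 0.26² + 0.14² + 0.32² + 0.28² = 0.0676 + 0.0196 + 0.1024 + 0.0784 = 0.2680
O = 0.2592 / √(0.3742 × 0.2680) = 0.2592 / 0.31668 = 0.8185

0.82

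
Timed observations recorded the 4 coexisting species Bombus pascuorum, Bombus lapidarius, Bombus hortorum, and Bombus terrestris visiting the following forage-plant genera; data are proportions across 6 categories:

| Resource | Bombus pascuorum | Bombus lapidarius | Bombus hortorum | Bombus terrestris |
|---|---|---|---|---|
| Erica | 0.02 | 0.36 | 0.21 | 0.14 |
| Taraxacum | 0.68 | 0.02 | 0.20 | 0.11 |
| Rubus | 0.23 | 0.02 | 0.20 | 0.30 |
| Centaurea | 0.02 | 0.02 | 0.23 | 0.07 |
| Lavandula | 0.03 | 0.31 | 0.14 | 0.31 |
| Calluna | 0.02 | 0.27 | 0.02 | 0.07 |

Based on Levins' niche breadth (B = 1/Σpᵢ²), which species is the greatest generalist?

Bombus hortorum

Σp_pascᵢ² = 0.02² + 0.68² + 0.23² + 0.02² + 0.03² + 0.02² = 0.0004 + 0.4624 + 0.0529 + 0.0004 + 0.0009 + 0.0004 = 0.5174
B_pasc = 1 / 0.5174 = 1.9327
Σp_lapiᵢ² = 0.36² + 0.02² + 0.02² + 0.02² + 0.31² + 0.27² = 0.1296 + 0.0004 + 0.0004 + 0.0004 + 0.0961 + 0.0729 = 0.2998
B_lapi = 1 / 0.2998 = 3.3356
Σp_hortᵢ² = 0.21² + 0.20² + 0.20² + 0.23² + 0.14² + 0.02² = 0.0441 + 0.0400 + 0.0400 + 0.0529 + 0.0196 + 0.0004 = 0.1970
B_hort = 1 / 0.1970 = 5.0761
Σp_terrᵢ² = 0.14² + 0.11² + 0.30² + 0.07² + 0.31² + 0.07² = 0.0196 + 0.0121 + 0.0900 + 0.0049 + 0.0961 + 0.0049 = 0.2276
B_terr = 1 / 0.2276 = 4.3937
Highest B → broadest niche (most generalist): Bombus hortorum (B = 5.08).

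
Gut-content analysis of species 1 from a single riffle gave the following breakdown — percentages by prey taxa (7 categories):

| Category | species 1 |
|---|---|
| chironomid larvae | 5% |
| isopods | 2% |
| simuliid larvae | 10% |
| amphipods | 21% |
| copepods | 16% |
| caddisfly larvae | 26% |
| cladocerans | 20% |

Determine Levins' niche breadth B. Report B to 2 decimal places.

5.26

Convert percentages to proportions (divide by 100).
Σpᵢ² = 0.05² + 0.02² + 0.10² + 0.21² + 0.16² + 0.26² + 0.20² = 0.0025 + 0.0004 + 0.0100 + 0.0441 + 0.0256 + 0.0676 + 0.0400 = 0.1902
B = 1 / 0.1902 = 5.2576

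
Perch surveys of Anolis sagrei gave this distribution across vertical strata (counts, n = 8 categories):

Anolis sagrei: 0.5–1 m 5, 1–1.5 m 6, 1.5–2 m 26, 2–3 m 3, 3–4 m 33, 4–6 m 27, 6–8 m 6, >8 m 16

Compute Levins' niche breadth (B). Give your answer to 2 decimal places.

Proportions for Anolis sagrei (n=122): 5/122=0.0410, 6/122=0.0492, 26/122=0.2131, 3/122=0.0246, 33/122=0.2705, 27/122=0.2213, 6/122=0.0492, 16/122=0.1311
Σpᵢ² = 0.0410² + 0.0492² + 0.2131² + 0.0246² + 0.2705² + 0.2213² + 0.0492² + 0.1311² = 0.001681 + 0.002421 + 0.045412 + 0.000605 + 0.073170 + 0.048974 + 0.002421 + 0.017187 = 0.191871
B = 1 / 0.191871 = 5.2118

5.21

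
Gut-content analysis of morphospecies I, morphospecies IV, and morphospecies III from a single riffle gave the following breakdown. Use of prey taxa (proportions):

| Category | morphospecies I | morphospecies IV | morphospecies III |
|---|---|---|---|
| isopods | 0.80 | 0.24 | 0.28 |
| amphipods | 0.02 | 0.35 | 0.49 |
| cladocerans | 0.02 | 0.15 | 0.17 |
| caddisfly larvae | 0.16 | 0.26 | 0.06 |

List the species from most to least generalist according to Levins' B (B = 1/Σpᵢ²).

Σp_Iᵢ² = 0.80² + 0.02² + 0.02² + 0.16² = 0.6400 + 0.0004 + 0.0004 + 0.0256 = 0.6664
B_I = 1 / 0.6664 = 1.5006
Σp_IVᵢ² = 0.24² + 0.35² + 0.15² + 0.26² = 0.0576 + 0.1225 + 0.0225 + 0.0676 = 0.2702
B_IV = 1 / 0.2702 = 3.7010
Σp_IIIᵢ² = 0.28² + 0.49² + 0.17² + 0.06² = 0.0784 + 0.2401 + 0.0289 + 0.0036 = 0.3510
B_III = 1 / 0.3510 = 2.8490
Ranking by B (broadest → narrowest): morphospecies IV (3.70) > morphospecies III (2.85) > morphospecies I (1.50)

morphospecies IV > morphospecies III > morphospecies I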